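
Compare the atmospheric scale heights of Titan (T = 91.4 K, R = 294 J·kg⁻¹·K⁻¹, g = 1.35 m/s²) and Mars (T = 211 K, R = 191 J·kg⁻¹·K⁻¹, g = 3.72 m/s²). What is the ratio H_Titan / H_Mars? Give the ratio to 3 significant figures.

H = RT/g for each body.
H_Titan = 294 × 91.4 / 1.35 = 19905 m.
H_Mars = 191 × 211 / 3.72 = 10834 m.
H_Titan/H_Mars = 19905/10834 = 1.8373.

H_Titan/H_Mars ≈ 1.84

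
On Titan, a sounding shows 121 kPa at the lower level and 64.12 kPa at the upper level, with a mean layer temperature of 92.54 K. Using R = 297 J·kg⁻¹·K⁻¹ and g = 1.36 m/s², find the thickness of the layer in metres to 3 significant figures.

Δz ≈ 12800 m

Hypsometric equation: Δz = (R T̄/g) ln(P₁/P₂).
R T̄/g = 297 × 92.54 / 1.36 = 20209 m.
ln(121/64.12) = ln(1.8871) = 0.63504.
Δz = 20209 × 0.63504 = 12834 m.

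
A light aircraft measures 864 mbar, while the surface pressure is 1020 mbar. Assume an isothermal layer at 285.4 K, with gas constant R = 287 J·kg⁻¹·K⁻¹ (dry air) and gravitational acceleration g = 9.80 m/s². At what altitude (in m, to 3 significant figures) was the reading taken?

Scale height: H = RT/g = 287 × 285.4 / 9.80 = 8358.1 m.
Invert the barometric formula: z = H ln(P₀/P).
P₀/P = 1020/864 = 1.1806; ln(1.1806) = 0.16602.
z = 8358.1 × 0.16602 = 1387.6 m.

z ≈ 1390 m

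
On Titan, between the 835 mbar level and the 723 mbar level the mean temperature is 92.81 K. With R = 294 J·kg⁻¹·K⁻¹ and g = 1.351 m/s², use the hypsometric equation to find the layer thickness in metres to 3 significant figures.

Δz ≈ 2910 m

Hypsometric equation: Δz = (R T̄/g) ln(P₁/P₂).
R T̄/g = 294 × 92.81 / 1.351 = 20197 m.
ln(835/723) = ln(1.1549) = 0.14401.
Δz = 20197 × 0.14401 = 2908.6 m.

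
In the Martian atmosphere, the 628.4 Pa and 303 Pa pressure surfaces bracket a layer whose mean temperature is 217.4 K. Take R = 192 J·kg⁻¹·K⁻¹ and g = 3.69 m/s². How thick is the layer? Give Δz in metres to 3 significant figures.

Hypsometric equation: Δz = (R T̄/g) ln(P₁/P₂).
R T̄/g = 192 × 217.4 / 3.69 = 11312 m.
ln(628.4/303) = ln(2.0739) = 0.72943.
Δz = 11312 × 0.72943 = 8251.3 m.

Δz ≈ 8250 m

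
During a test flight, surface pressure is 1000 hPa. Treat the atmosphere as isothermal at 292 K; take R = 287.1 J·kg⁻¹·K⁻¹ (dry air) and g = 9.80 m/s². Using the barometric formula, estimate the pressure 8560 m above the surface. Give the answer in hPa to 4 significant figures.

P ≈ 367.6 hPa

Scale height: H = RT/g = 287.1 × 292 / 9.80 = 8554.4 m.
Barometric formula: P = P₀ exp(−z/H).
z/H = 8560.0/8554.4 = 1.0007; exp(−1.0007) = 0.36762.
P = 1000 × 0.36762 = 367.62 hPa.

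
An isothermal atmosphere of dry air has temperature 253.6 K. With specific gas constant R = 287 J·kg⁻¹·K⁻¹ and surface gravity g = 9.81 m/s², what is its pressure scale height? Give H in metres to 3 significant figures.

The scale height of an isothermal atmosphere is H = RT/g.
H = 287 × 253.6 / 9.81 = 72783/9.81 = 7419.3 m.

H ≈ 7420 m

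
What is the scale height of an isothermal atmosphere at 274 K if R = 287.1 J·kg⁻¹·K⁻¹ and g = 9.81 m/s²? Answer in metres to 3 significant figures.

H ≈ 8020 m

The scale height of an isothermal atmosphere is H = RT/g.
H = 287.1 × 274 / 9.81 = 78665/9.81 = 8018.9 m.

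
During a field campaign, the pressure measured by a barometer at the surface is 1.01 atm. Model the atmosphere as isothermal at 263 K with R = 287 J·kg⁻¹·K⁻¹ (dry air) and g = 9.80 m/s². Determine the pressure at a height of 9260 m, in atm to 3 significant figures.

Scale height: H = RT/g = 287 × 263 / 9.80 = 7702.1 m.
Barometric formula: P = P₀ exp(−z/H).
z/H = 9260.0/7702.1 = 1.2023; exp(−1.2023) = 0.30050.
P = 1.01 × 0.30050 = 0.30350 atm.

P ≈ 0.304 atm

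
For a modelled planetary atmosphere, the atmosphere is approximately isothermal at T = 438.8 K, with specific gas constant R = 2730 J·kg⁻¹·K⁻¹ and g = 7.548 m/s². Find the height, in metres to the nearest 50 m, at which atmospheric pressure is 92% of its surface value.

z ≈ 13250 m

Scale height: H = RT/g = 2730 × 438.8 / 7.548 = 158710 m.
Set P/P₀ = exp(−z/H) = 0.92, so z = −H ln(0.92).
−ln(0.92) = 0.083382; z = 158710 × 0.083382 = 13234 m.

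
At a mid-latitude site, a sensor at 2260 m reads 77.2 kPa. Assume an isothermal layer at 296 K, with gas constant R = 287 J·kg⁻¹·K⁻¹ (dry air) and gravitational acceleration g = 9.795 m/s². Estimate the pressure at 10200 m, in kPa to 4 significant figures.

P ≈ 30.90 kPa

Scale height: H = RT/g = 287 × 296 / 9.795 = 8673.0 m.
Between two levels, P₂ = P₁ exp(−Δz/H) with Δz = z₂ − z₁.
Δz = 10200 − 2260.0 = 7940.0 m; Δz/H = 7940.0/8673.0 = 0.91548.
P₂ = 77.2 × exp(−0.91548) = 77.2 × 0.40032 = 30.905 kPa.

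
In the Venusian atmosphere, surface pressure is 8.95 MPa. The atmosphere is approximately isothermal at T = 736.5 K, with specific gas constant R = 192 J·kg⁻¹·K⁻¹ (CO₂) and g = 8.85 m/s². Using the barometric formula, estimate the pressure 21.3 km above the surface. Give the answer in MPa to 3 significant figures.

P ≈ 2.36 MPa

Scale height: H = RT/g = 192 × 736.5 / 8.85 = 15978 m.
Barometric formula: P = P₀ exp(−z/H).
z/H = 21300/15978 = 1.3331; exp(−1.3331) = 0.26366.
P = 8.95 × 0.26366 = 2.3598 MPa.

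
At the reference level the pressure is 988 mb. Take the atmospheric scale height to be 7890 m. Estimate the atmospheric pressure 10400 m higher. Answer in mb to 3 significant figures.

Barometric formula: P = P₀ exp(−z/H).
z/H = 10400/7890.0 = 1.3181; exp(−1.3181) = 0.26764.
P = 988 × 0.26764 = 264.43 mb.

P ≈ 264 mb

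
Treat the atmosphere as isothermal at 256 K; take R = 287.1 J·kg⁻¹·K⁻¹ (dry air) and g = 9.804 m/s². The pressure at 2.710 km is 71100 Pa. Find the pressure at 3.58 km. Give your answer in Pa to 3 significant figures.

P ≈ 63300 Pa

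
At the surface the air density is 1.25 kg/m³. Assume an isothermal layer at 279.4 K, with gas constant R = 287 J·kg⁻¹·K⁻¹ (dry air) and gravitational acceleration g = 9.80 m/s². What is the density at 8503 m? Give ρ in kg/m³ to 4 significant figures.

Scale height: H = RT/g = 287 × 279.4 / 9.80 = 8182.4 m.
In an isothermal atmosphere, density decays like pressure: ρ = ρ₀ exp(−z/H).
z/H = 8503.0/8182.4 = 1.0392; exp(−1.0392) = 0.35374.
ρ = 1.25 × 0.35374 = 0.44217 kg/m³.

ρ ≈ 0.4422 kg/m³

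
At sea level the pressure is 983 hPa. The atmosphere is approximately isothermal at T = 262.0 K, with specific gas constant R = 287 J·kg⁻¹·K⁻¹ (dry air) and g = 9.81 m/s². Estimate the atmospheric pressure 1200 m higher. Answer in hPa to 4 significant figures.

Scale height: H = RT/g = 287 × 262.0 / 9.81 = 7665.0 m.
Barometric formula: P = P₀ exp(−z/H).
z/H = 1200.0/7665.0 = 0.15656; exp(−0.15656) = 0.85508.
P = 983 × 0.85508 = 840.54 hPa.

P ≈ 840.5 hPa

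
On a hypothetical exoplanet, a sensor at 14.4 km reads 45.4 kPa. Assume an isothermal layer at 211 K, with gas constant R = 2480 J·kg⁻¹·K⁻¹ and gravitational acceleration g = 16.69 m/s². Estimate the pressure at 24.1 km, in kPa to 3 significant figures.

P ≈ 33.3 kPa

Scale height: H = RT/g = 2480 × 211 / 16.69 = 31353 m.
Between two levels, P₂ = P₁ exp(−Δz/H) with Δz = z₂ − z₁.
Δz = 24100 − 14400 = 9700.0 m; Δz/H = 9700.0/31353 = 0.30938.
P₂ = 45.4 × exp(−0.30938) = 45.4 × 0.73390 = 33.319 kPa.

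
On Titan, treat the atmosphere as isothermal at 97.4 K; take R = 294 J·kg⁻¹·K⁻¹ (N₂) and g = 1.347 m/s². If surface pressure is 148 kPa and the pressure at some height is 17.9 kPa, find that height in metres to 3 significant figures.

z ≈ 44900 m

Scale height: H = RT/g = 294 × 97.4 / 1.347 = 21259 m.
Invert the barometric formula: z = H ln(P₀/P).
P₀/P = 148/17.9 = 8.2682; ln(8.2682) = 2.1124.
z = 21259 × 2.1124 = 44908 m.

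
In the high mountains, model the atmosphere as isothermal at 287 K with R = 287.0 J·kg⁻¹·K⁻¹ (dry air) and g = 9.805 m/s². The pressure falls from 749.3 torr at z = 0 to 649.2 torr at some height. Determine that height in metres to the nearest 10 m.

z ≈ 1200 m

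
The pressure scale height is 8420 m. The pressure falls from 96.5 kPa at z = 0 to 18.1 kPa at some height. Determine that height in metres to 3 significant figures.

z ≈ 14100 m

Invert the barometric formula: z = H ln(P₀/P).
P₀/P = 96.5/18.1 = 5.3315; ln(5.3315) = 1.6736.
z = 8420.0 × 1.6736 = 14092 m.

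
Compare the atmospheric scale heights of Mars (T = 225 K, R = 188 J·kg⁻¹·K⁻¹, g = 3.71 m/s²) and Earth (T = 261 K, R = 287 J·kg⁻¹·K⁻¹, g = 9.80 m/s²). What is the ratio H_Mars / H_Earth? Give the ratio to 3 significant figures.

H_Mars/H_Earth ≈ 1.49

H = RT/g for each body.
H_Mars = 188 × 225 / 3.71 = 11402 m.
H_Earth = 287 × 261 / 9.80 = 7643.6 m.
H_Mars/H_Earth = 11402/7643.6 = 1.4917.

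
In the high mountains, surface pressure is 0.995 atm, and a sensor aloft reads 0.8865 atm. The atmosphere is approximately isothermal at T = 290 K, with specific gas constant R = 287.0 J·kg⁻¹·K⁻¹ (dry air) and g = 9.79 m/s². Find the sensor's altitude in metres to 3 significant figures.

z ≈ 982 m

Scale height: H = RT/g = 287.0 × 290 / 9.79 = 8501.5 m.
Invert the barometric formula: z = H ln(P₀/P).
P₀/P = 0.995/0.8865 = 1.1224; ln(1.1224) = 0.11547.
z = 8501.5 × 0.11547 = 981.67 m.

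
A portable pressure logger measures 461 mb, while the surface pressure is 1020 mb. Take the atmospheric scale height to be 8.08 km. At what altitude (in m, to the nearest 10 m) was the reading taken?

Invert the barometric formula: z = H ln(P₀/P).
P₀/P = 1020/461 = 2.2126; ln(2.2126) = 0.79417.
z = 8080.0 × 0.79417 = 6416.9 m.

z ≈ 6420 m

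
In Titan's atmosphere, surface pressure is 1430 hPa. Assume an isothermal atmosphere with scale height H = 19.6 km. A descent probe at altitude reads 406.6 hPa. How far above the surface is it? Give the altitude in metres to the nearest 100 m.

Invert the barometric formula: z = H ln(P₀/P).
P₀/P = 1430/406.6 = 3.5170; ln(3.5170) = 1.2576.
z = 19600 × 1.2576 = 24649 m.

z ≈ 24600 m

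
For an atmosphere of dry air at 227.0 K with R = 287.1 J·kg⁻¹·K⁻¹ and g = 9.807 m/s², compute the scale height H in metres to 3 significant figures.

H ≈ 6650 m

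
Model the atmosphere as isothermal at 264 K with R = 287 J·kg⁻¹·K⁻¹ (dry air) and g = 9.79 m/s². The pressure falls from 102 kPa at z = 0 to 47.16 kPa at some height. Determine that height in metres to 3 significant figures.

z ≈ 5970 m

Scale height: H = RT/g = 287 × 264 / 9.79 = 7739.3 m.
Invert the barometric formula: z = H ln(P₀/P).
P₀/P = 102/47.16 = 2.1628; ln(2.1628) = 0.77140.
z = 7739.3 × 0.77140 = 5970.1 m.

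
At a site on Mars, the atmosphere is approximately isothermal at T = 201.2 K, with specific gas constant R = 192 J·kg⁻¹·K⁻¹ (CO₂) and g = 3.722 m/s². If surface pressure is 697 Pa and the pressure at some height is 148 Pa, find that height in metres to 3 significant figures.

z ≈ 16100 m

Scale height: H = RT/g = 192 × 201.2 / 3.722 = 10379 m.
Invert the barometric formula: z = H ln(P₀/P).
P₀/P = 697/148 = 4.7095; ln(4.7095) = 1.5496.
z = 10379 × 1.5496 = 16083 m.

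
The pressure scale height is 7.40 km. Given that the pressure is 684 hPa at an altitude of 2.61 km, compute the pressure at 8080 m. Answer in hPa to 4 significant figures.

Between two levels, P₂ = P₁ exp(−Δz/H) with Δz = z₂ − z₁.
Δz = 8080.0 − 2610.0 = 5470.0 m; Δz/H = 5470.0/7400.0 = 0.73919.
P₂ = 684 × exp(−0.73919) = 684 × 0.47750 = 326.61 hPa.

P ≈ 326.6 hPa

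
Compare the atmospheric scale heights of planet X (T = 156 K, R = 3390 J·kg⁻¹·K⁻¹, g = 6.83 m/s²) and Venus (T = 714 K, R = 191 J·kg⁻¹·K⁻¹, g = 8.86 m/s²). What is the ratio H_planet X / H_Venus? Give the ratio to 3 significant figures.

H = RT/g for each body.
H_planet X = 3390 × 156 / 6.83 = 77429 m.
H_Venus = 191 × 714 / 8.86 = 15392 m.
H_planet X/H_Venus = 77429/15392 = 5.0305.

H_planet X/H_Venus ≈ 5.03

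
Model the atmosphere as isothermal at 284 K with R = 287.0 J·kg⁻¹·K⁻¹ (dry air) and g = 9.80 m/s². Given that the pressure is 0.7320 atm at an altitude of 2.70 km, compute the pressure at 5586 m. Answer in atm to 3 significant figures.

P ≈ 0.517 atm

Scale height: H = RT/g = 287.0 × 284 / 9.80 = 8317.1 m.
Between two levels, P₂ = P₁ exp(−Δz/H) with Δz = z₂ − z₁.
Δz = 5586.0 − 2700.0 = 2886.0 m; Δz/H = 2886.0/8317.1 = 0.34700.
P₂ = 0.7320 × exp(−0.34700) = 0.7320 × 0.70681 = 0.51738 atm.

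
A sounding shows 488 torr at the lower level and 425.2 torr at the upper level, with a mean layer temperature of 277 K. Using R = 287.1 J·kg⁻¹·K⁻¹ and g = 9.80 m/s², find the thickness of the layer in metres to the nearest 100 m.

Δz ≈ 1100 m

Hypsometric equation: Δz = (R T̄/g) ln(P₁/P₂).
R T̄/g = 287.1 × 277 / 9.80 = 8115.0 m.
ln(488/425.2) = ln(1.1477) = 0.13776.
Δz = 8115.0 × 0.13776 = 1117.9 m.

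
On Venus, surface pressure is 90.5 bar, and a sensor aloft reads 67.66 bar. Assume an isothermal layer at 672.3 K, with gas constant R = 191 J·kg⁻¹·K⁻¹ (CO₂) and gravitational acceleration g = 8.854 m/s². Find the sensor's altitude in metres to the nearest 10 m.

Scale height: H = RT/g = 191 × 672.3 / 8.854 = 14503 m.
Invert the barometric formula: z = H ln(P₀/P).
P₀/P = 90.5/67.66 = 1.3376; ln(1.3376) = 0.29088.
z = 14503 × 0.29088 = 4218.6 m.

z ≈ 4220 m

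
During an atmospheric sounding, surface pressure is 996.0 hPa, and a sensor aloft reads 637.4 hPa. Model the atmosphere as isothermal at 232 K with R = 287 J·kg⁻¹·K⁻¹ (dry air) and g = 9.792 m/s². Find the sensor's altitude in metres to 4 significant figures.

z ≈ 3035 m

Scale height: H = RT/g = 287 × 232 / 9.792 = 6799.8 m.
Invert the barometric formula: z = H ln(P₀/P).
P₀/P = 996.0/637.4 = 1.5626; ln(1.5626) = 0.44635.
z = 6799.8 × 0.44635 = 3035.1 m.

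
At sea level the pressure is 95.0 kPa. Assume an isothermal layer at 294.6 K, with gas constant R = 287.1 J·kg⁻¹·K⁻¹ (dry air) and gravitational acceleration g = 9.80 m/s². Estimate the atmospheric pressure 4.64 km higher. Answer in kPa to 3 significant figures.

P ≈ 55.5 kPa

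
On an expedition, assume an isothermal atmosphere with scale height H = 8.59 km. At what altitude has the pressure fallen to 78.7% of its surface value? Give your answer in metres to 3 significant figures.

z ≈ 2060 m

Set P/P₀ = exp(−z/H) = 0.787, so z = −H ln(0.787).
−ln(0.787) = 0.23953; z = 8590.0 × 0.23953 = 2057.6 m.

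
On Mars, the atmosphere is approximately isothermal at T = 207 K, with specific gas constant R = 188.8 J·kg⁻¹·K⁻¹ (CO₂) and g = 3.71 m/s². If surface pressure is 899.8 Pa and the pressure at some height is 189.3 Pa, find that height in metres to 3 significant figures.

Scale height: H = RT/g = 188.8 × 207 / 3.71 = 10534 m.
Invert the barometric formula: z = H ln(P₀/P).
P₀/P = 899.8/189.3 = 4.7533; ln(4.7533) = 1.5588.
z = 10534 × 1.5588 = 16420 m.

z ≈ 16400 m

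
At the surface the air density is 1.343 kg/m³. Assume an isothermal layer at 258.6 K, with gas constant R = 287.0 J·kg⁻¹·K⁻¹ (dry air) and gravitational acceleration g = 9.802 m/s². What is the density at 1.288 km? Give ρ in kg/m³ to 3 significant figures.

Scale height: H = RT/g = 287.0 × 258.6 / 9.802 = 7571.7 m.
In an isothermal atmosphere, density decays like pressure: ρ = ρ₀ exp(−z/H).
z/H = 1288.0/7571.7 = 0.17011; exp(−0.17011) = 0.84357.
ρ = 1.343 × 0.84357 = 1.1329 kg/m³.

ρ ≈ 1.13 kg/m³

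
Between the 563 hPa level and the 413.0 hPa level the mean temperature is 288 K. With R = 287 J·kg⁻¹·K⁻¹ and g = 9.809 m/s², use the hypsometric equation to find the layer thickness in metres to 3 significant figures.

Δz ≈ 2610 m

Hypsometric equation: Δz = (R T̄/g) ln(P₁/P₂).
R T̄/g = 287 × 288 / 9.809 = 8426.5 m.
ln(563/413.0) = ln(1.3632) = 0.30983.
Δz = 8426.5 × 0.30983 = 2610.8 m.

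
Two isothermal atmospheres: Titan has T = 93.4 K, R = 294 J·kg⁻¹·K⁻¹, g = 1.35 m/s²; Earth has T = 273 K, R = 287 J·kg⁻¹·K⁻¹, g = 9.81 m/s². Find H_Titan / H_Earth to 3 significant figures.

H = RT/g for each body.
H_Titan = 294 × 93.4 / 1.35 = 20340 m.
H_Earth = 287 × 273 / 9.81 = 7986.9 m.
H_Titan/H_Earth = 20340/7986.9 = 2.5467.

H_Titan/H_Earth ≈ 2.55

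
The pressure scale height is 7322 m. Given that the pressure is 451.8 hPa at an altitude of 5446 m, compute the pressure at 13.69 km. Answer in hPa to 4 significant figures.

Between two levels, P₂ = P₁ exp(−Δz/H) with Δz = z₂ − z₁.
Δz = 13690 − 5446.0 = 8244.0 m; Δz/H = 8244.0/7322.0 = 1.1259.
P₂ = 451.8 × exp(−1.1259) = 451.8 × 0.32436 = 146.55 hPa.

P ≈ 146.5 hPa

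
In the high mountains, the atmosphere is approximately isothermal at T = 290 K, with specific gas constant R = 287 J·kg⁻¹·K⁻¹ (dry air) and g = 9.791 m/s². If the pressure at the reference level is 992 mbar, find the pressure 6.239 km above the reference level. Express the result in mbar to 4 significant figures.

Scale height: H = RT/g = 287 × 290 / 9.791 = 8500.7 m.
Barometric formula: P = P₀ exp(−z/H).
z/H = 6239.0/8500.7 = 0.73394; exp(−0.73394) = 0.48001.
P = 992 × 0.48001 = 476.17 mbar.

P ≈ 476.2 mbar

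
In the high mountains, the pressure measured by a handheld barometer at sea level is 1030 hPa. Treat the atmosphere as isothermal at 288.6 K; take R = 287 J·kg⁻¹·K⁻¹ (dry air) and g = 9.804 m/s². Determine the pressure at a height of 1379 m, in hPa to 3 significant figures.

Scale height: H = RT/g = 287 × 288.6 / 9.804 = 8448.4 m.
Barometric formula: P = P₀ exp(−z/H).
z/H = 1379.0/8448.4 = 0.16323; exp(−0.16323) = 0.84940.
P = 1030 × 0.84940 = 874.88 hPa.

P ≈ 875 hPa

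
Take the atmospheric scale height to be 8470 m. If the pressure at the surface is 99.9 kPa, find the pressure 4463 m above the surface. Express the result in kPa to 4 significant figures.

Barometric formula: P = P₀ exp(−z/H).
z/H = 4463.0/8470.0 = 0.52692; exp(−0.52692) = 0.59042.
P = 99.9 × 0.59042 = 58.983 kPa.

P ≈ 58.98 kPa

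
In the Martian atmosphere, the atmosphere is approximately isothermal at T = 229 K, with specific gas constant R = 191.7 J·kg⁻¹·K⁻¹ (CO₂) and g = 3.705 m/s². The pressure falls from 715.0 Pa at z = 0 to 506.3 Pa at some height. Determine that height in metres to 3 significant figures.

Scale height: H = RT/g = 191.7 × 229 / 3.705 = 11849 m.
Invert the barometric formula: z = H ln(P₀/P).
P₀/P = 715.0/506.3 = 1.4122; ln(1.4122) = 0.34515.
z = 11849 × 0.34515 = 4089.7 m.

z ≈ 4090 m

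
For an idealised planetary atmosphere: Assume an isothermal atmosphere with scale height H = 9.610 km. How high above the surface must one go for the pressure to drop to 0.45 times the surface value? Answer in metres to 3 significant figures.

Set P/P₀ = exp(−z/H) = 0.45, so z = −H ln(0.45).
−ln(0.45) = 0.79851; z = 9610.0 × 0.79851 = 7673.7 m.

z ≈ 7670 m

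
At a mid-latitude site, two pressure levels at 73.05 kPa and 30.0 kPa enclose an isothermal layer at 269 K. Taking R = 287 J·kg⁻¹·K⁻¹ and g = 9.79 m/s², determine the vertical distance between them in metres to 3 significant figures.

Δz ≈ 7020 m

Hypsometric equation: Δz = (R T̄/g) ln(P₁/P₂).
R T̄/g = 287 × 269 / 9.79 = 7885.9 m.
ln(73.05/30.0) = ln(2.4350) = 0.88995.
Δz = 7885.9 × 0.88995 = 7018.1 m.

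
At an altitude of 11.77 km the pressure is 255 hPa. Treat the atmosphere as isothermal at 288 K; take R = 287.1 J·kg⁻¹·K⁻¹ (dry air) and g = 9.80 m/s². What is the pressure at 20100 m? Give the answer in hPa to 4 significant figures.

P ≈ 95.01 hPa

Scale height: H = RT/g = 287.1 × 288 / 9.80 = 8437.2 m.
Between two levels, P₂ = P₁ exp(−Δz/H) with Δz = z₂ − z₁.
Δz = 20100 − 11770 = 8330.0 m; Δz/H = 8330.0/8437.2 = 0.98729.
P₂ = 255 × exp(−0.98729) = 255 × 0.37259 = 95.010 hPa.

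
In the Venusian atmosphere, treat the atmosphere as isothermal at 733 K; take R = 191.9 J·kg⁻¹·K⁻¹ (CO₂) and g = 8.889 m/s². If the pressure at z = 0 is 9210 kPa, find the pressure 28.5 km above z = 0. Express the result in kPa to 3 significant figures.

Scale height: H = RT/g = 191.9 × 733 / 8.889 = 15824 m.
Barometric formula: P = P₀ exp(−z/H).
z/H = 28500/15824 = 1.8011; exp(−1.8011) = 0.16512.
P = 9210 × 0.16512 = 1520.8 kPa.

P ≈ 1520 kPa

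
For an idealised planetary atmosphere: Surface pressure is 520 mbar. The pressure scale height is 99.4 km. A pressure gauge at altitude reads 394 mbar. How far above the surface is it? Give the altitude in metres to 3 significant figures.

Invert the barometric formula: z = H ln(P₀/P).
P₀/P = 520/394 = 1.3198; ln(1.3198) = 0.27748.
z = 99400 × 0.27748 = 27582 m.

z ≈ 27600 m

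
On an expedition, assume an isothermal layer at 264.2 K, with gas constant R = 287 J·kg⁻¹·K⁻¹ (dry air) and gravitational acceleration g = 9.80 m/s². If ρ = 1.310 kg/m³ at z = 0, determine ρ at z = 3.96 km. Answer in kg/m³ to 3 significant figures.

ρ ≈ 0.785 kg/m³

Scale height: H = RT/g = 287 × 264.2 / 9.80 = 7737.3 m.
In an isothermal atmosphere, density decays like pressure: ρ = ρ₀ exp(−z/H).
z/H = 3960.0/7737.3 = 0.51181; exp(−0.51181) = 0.59941.
ρ = 1.310 × 0.59941 = 0.78523 kg/m³.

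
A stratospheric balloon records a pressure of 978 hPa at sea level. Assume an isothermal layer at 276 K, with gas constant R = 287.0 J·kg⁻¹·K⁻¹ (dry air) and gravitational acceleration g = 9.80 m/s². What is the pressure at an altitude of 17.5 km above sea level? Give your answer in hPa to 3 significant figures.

P ≈ 112 hPa

Scale height: H = RT/g = 287.0 × 276 / 9.80 = 8082.9 m.
Barometric formula: P = P₀ exp(−z/H).
z/H = 17500/8082.9 = 2.1651; exp(−2.1651) = 0.11474.
P = 978 × 0.11474 = 112.22 hPa.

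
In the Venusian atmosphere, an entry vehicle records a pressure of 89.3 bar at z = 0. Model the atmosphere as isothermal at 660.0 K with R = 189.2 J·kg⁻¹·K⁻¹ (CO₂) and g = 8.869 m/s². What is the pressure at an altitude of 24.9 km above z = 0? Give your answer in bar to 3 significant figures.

P ≈ 15.2 bar

Scale height: H = RT/g = 189.2 × 660.0 / 8.869 = 14080 m.
Barometric formula: P = P₀ exp(−z/H).
z/H = 24900/14080 = 1.7685; exp(−1.7685) = 0.17059.
P = 89.3 × 0.17059 = 15.234 bar.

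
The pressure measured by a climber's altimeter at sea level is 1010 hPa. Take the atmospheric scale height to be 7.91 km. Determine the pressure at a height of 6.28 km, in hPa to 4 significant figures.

P ≈ 456.6 hPa

Barometric formula: P = P₀ exp(−z/H).
z/H = 6280.0/7910.0 = 0.79393; exp(−0.79393) = 0.45206.
P = 1010 × 0.45206 = 456.58 hPa.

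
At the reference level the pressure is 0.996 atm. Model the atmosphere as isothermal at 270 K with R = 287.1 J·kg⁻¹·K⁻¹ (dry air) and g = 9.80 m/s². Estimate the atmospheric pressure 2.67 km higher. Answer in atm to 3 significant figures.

P ≈ 0.711 atm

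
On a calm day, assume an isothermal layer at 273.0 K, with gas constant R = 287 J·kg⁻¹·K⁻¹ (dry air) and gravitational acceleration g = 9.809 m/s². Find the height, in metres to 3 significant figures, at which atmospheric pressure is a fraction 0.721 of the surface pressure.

z ≈ 2610 m

Scale height: H = RT/g = 287 × 273.0 / 9.809 = 7987.7 m.
Set P/P₀ = exp(−z/H) = 0.721, so z = −H ln(0.721).
−ln(0.721) = 0.32712; z = 7987.7 × 0.32712 = 2612.9 m.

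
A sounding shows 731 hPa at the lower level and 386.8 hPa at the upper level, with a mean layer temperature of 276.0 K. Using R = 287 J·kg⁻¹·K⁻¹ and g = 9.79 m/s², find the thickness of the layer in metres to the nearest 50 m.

Hypsometric equation: Δz = (R T̄/g) ln(P₁/P₂).
R T̄/g = 287 × 276.0 / 9.79 = 8091.1 m.
ln(731/386.8) = ln(1.8899) = 0.63652.
Δz = 8091.1 × 0.63652 = 5150.1 m.

Δz ≈ 5150 m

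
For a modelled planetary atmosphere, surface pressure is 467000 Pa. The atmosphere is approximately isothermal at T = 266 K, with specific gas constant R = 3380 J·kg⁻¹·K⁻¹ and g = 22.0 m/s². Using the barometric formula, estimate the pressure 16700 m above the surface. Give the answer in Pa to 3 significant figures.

P ≈ 310000 Pa

Scale height: H = RT/g = 3380 × 266 / 22.0 = 40867 m.
Barometric formula: P = P₀ exp(−z/H).
z/H = 16700/40867 = 0.40864; exp(−0.40864) = 0.66455.
P = 467000 × 0.66455 = 310340 Pa.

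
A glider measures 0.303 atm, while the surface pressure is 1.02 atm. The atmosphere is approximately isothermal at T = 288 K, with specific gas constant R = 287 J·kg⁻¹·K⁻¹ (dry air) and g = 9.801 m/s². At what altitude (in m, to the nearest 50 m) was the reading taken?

Scale height: H = RT/g = 287 × 288 / 9.801 = 8433.4 m.
Invert the barometric formula: z = H ln(P₀/P).
P₀/P = 1.02/0.303 = 3.3663; ln(3.3663) = 1.2138.
z = 8433.4 × 1.2138 = 10236 m.

z ≈ 10250 m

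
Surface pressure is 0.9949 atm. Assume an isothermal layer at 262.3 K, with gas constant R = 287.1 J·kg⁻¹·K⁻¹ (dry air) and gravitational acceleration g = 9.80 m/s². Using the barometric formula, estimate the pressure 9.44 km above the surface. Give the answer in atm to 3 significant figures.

P ≈ 0.291 atm

Scale height: H = RT/g = 287.1 × 262.3 / 9.80 = 7684.3 m.
Barometric formula: P = P₀ exp(−z/H).
z/H = 9440.0/7684.3 = 1.2285; exp(−1.2285) = 0.29273.
P = 0.9949 × 0.29273 = 0.29124 atm.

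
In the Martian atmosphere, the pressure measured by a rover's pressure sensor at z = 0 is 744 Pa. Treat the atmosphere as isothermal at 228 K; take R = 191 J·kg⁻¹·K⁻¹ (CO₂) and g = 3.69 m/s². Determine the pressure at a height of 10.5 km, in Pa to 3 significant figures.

Scale height: H = RT/g = 191 × 228 / 3.69 = 11802 m.
Barometric formula: P = P₀ exp(−z/H).
z/H = 10500/11802 = 0.88968; exp(−0.88968) = 0.41079.
P = 744 × 0.41079 = 305.63 Pa.

P ≈ 306 Pa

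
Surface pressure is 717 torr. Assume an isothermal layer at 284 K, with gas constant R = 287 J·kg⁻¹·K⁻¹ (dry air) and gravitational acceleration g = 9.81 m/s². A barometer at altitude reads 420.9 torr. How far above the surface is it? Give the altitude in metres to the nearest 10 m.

z ≈ 4430 m

Scale height: H = RT/g = 287 × 284 / 9.81 = 8308.7 m.
Invert the barometric formula: z = H ln(P₀/P).
P₀/P = 717/420.9 = 1.7035; ln(1.7035) = 0.53268.
z = 8308.7 × 0.53268 = 4425.9 m.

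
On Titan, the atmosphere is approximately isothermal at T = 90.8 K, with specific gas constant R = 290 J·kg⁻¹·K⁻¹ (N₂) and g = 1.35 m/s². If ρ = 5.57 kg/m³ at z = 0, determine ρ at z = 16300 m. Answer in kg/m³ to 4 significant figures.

ρ ≈ 2.415 kg/m³

Scale height: H = RT/g = 290 × 90.8 / 1.35 = 19505 m.
In an isothermal atmosphere, density decays like pressure: ρ = ρ₀ exp(−z/H).
z/H = 16300/19505 = 0.83568; exp(−0.83568) = 0.43358.
ρ = 5.57 × 0.43358 = 2.4150 kg/m³.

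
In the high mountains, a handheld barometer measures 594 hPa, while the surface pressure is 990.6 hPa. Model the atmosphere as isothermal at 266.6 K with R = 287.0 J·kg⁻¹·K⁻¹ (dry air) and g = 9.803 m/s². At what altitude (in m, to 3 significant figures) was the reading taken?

Scale height: H = RT/g = 287.0 × 266.6 / 9.803 = 7805.2 m.
Invert the barometric formula: z = H ln(P₀/P).
P₀/P = 990.6/594 = 1.6677; ln(1.6677) = 0.51145.
z = 7805.2 × 0.51145 = 3992.0 m.

z ≈ 3990 m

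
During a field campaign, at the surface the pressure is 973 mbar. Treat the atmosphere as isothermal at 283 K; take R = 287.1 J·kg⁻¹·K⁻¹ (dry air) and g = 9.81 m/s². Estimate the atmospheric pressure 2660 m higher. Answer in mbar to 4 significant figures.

Scale height: H = RT/g = 287.1 × 283 / 9.81 = 8282.3 m.
Barometric formula: P = P₀ exp(−z/H).
z/H = 2660.0/8282.3 = 0.32117; exp(−0.32117) = 0.72530.
P = 973 × 0.72530 = 705.72 mbar.

P ≈ 705.7 mbar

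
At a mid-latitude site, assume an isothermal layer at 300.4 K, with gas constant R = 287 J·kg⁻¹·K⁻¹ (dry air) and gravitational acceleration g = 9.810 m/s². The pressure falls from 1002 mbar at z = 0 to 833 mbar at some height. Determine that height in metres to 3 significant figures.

z ≈ 1620 m

Scale height: H = RT/g = 287 × 300.4 / 9.810 = 8788.5 m.
Invert the barometric formula: z = H ln(P₀/P).
P₀/P = 1002/833 = 1.2029; ln(1.2029) = 0.18474.
z = 8788.5 × 0.18474 = 1623.6 m.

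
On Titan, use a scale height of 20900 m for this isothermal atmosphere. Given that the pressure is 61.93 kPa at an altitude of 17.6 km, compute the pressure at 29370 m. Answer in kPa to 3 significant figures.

P ≈ 35.3 kPa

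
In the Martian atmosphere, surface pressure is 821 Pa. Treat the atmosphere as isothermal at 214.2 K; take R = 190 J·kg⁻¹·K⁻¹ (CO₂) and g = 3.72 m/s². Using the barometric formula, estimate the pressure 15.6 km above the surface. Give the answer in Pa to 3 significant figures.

Scale height: H = RT/g = 190 × 214.2 / 3.72 = 10940 m.
Barometric formula: P = P₀ exp(−z/H).
z/H = 15600/10940 = 1.4260; exp(−1.4260) = 0.24027.
P = 821 × 0.24027 = 197.26 Pa.

P ≈ 197 Pa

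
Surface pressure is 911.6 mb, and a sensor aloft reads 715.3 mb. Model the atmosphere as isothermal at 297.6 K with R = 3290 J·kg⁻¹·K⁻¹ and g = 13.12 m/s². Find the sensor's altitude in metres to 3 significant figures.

z ≈ 18100 m

Scale height: H = RT/g = 3290 × 297.6 / 13.12 = 74627 m.
Invert the barometric formula: z = H ln(P₀/P).
P₀/P = 911.6/715.3 = 1.2744; ln(1.2744) = 0.24248.
z = 74627 × 0.24248 = 18096 m.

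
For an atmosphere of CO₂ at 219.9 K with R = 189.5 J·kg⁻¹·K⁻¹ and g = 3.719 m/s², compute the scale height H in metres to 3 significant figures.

H ≈ 11200 m

The scale height of an isothermal atmosphere is H = RT/g.
H = 189.5 × 219.9 / 3.719 = 41671/3.719 = 11205 m.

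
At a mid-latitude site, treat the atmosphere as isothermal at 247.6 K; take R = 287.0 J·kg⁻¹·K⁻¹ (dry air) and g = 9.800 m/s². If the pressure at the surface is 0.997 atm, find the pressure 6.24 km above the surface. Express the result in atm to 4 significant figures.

P ≈ 0.4217 atm

Scale height: H = RT/g = 287.0 × 247.6 / 9.800 = 7251.1 m.
Barometric formula: P = P₀ exp(−z/H).
z/H = 6240.0/7251.1 = 0.86056; exp(−0.86056) = 0.42293.
P = 0.997 × 0.42293 = 0.42166 atm.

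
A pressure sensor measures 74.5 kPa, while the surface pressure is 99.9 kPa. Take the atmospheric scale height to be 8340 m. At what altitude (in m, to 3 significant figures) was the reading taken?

z ≈ 2450 m

Invert the barometric formula: z = H ln(P₀/P).
P₀/P = 99.9/74.5 = 1.3409; ln(1.3409) = 0.29334.
z = 8340.0 × 0.29334 = 2446.5 m.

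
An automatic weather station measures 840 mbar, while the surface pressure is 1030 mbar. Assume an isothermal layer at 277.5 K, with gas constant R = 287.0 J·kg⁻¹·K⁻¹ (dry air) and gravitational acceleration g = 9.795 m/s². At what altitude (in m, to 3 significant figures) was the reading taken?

Scale height: H = RT/g = 287.0 × 277.5 / 9.795 = 8130.9 m.
Invert the barometric formula: z = H ln(P₀/P).
P₀/P = 1030/840 = 1.2262; ln(1.2262) = 0.20392.
z = 8130.9 × 0.20392 = 1658.1 m.

z ≈ 1660 m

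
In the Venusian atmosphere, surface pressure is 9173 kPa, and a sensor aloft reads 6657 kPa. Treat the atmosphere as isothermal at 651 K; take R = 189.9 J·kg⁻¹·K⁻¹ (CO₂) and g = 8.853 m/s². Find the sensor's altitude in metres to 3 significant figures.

z ≈ 4480 m

Scale height: H = RT/g = 189.9 × 651 / 8.853 = 13964 m.
Invert the barometric formula: z = H ln(P₀/P).
P₀/P = 9173/6657 = 1.3779; ln(1.3779) = 0.32056.
z = 13964 × 0.32056 = 4476.3 m.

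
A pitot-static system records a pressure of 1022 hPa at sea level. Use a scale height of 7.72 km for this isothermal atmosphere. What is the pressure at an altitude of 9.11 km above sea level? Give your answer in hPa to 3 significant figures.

Barometric formula: P = P₀ exp(−z/H).
z/H = 9110.0/7720.0 = 1.1801; exp(−1.1801) = 0.30725.
P = 1022 × 0.30725 = 314.01 hPa.

P ≈ 314 hPa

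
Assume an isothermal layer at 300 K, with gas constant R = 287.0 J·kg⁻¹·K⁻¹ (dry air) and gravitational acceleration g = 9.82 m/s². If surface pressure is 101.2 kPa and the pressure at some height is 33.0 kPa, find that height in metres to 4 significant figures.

z ≈ 9825 m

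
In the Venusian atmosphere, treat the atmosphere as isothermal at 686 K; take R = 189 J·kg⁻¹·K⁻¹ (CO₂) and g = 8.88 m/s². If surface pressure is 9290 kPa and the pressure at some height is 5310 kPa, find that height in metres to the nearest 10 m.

Scale height: H = RT/g = 189 × 686 / 8.88 = 14601 m.
Invert the barometric formula: z = H ln(P₀/P).
P₀/P = 9290/5310 = 1.7495; ln(1.7495) = 0.55933.
z = 14601 × 0.55933 = 8166.8 m.

z ≈ 8170 m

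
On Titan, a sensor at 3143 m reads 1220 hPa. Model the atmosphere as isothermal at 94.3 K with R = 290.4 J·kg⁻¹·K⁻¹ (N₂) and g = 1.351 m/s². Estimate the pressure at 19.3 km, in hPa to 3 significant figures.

Scale height: H = RT/g = 290.4 × 94.3 / 1.351 = 20270 m.
Between two levels, P₂ = P₁ exp(−Δz/H) with Δz = z₂ − z₁.
Δz = 19300 − 3143.0 = 16157 m; Δz/H = 16157/20270 = 0.79709.
P₂ = 1220 × exp(−0.79709) = 1220 × 0.45064 = 549.78 hPa.

P ≈ 550 hPa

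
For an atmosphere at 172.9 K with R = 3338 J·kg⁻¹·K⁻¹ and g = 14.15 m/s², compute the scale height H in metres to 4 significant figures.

H ≈ 40790 m

The scale height of an isothermal atmosphere is H = RT/g.
H = 3338 × 172.9 / 14.15 = 577140/14.15 = 40787 m.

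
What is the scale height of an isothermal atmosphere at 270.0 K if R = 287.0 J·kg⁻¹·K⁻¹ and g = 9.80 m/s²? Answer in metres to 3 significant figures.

The scale height of an isothermal atmosphere is H = RT/g.
H = 287.0 × 270.0 / 9.80 = 77490/9.80 = 7907.1 m.

H ≈ 7910 m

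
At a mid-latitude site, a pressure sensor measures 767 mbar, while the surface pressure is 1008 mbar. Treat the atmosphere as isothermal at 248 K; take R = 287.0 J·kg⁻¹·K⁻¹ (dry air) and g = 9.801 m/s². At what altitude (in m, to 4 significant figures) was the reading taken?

Scale height: H = RT/g = 287.0 × 248 / 9.801 = 7262.1 m.
Invert the barometric formula: z = H ln(P₀/P).
P₀/P = 1008/767 = 1.3142; ln(1.3142) = 0.27323.
z = 7262.1 × 0.27323 = 1984.2 m.

z ≈ 1984 m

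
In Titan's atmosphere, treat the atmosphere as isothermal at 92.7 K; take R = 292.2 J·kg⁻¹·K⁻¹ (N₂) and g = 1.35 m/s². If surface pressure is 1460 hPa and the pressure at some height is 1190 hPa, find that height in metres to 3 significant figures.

Scale height: H = RT/g = 292.2 × 92.7 / 1.35 = 20064 m.
Invert the barometric formula: z = H ln(P₀/P).
P₀/P = 1460/1190 = 1.2269; ln(1.2269) = 0.20449.
z = 20064 × 0.20449 = 4102.9 m.

z ≈ 4100 m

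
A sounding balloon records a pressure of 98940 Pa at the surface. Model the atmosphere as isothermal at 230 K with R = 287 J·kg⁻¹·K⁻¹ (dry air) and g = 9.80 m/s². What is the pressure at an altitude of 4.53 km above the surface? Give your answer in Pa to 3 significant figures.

P ≈ 50500 Pa

Scale height: H = RT/g = 287 × 230 / 9.80 = 6735.7 m.
Barometric formula: P = P₀ exp(−z/H).
z/H = 4530.0/6735.7 = 0.67254; exp(−0.67254) = 0.51041.
P = 98940 × 0.51041 = 50500 Pa.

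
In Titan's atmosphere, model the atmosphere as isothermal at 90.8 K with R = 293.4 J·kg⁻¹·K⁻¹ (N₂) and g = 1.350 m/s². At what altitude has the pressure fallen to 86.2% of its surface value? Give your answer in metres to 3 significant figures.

z ≈ 2930 m

Scale height: H = RT/g = 293.4 × 90.8 / 1.350 = 19734 m.
Set P/P₀ = exp(−z/H) = 0.862, so z = −H ln(0.862).
−ln(0.862) = 0.14850; z = 19734 × 0.14850 = 2930.5 m.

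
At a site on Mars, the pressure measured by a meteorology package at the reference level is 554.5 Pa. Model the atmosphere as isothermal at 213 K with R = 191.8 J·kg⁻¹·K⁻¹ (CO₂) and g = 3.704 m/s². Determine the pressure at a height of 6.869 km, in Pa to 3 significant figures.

Scale height: H = RT/g = 191.8 × 213 / 3.704 = 11030 m.
Barometric formula: P = P₀ exp(−z/H).
z/H = 6869.0/11030 = 0.62276; exp(−0.62276) = 0.53646.
P = 554.5 × 0.53646 = 297.47 Pa.

P ≈ 297 Pa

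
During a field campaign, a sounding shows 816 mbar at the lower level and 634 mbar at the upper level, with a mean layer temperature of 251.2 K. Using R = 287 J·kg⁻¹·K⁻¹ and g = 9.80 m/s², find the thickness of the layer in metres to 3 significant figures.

Δz ≈ 1860 m

Hypsometric equation: Δz = (R T̄/g) ln(P₁/P₂).
R T̄/g = 287 × 251.2 / 9.80 = 7356.6 m.
ln(816/634) = ln(1.2871) = 0.25239.
Δz = 7356.6 × 0.25239 = 1856.7 m.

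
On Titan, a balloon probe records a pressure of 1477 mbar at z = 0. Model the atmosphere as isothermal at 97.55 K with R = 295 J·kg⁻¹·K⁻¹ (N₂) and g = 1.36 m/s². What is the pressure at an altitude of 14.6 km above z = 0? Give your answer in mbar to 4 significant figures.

Scale height: H = RT/g = 295 × 97.55 / 1.36 = 21160 m.
Barometric formula: P = P₀ exp(−z/H).
z/H = 14600/21160 = 0.68998; exp(−0.68998) = 0.50159.
P = 1477 × 0.50159 = 740.85 mbar.

P ≈ 740.8 mbar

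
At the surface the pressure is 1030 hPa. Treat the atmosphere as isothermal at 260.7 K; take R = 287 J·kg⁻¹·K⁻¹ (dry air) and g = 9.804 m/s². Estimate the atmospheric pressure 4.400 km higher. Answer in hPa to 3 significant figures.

Scale height: H = RT/g = 287 × 260.7 / 9.804 = 7631.7 m.
Barometric formula: P = P₀ exp(−z/H).
z/H = 4400.0/7631.7 = 0.57654; exp(−0.57654) = 0.56184.
P = 1030 × 0.56184 = 578.70 hPa.

P ≈ 579 hPa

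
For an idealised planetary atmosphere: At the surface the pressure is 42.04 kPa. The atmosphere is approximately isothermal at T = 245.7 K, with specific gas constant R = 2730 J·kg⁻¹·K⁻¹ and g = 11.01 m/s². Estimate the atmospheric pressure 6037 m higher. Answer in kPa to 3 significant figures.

P ≈ 38.1 kPa

Scale height: H = RT/g = 2730 × 245.7 / 11.01 = 60923 m.
Barometric formula: P = P₀ exp(−z/H).
z/H = 6037.0/60923 = 0.099092; exp(−0.099092) = 0.90566.
P = 42.04 × 0.90566 = 38.074 kPa.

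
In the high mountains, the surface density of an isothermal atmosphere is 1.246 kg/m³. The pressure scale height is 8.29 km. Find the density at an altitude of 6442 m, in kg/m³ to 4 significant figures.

ρ ≈ 0.5728 kg/m³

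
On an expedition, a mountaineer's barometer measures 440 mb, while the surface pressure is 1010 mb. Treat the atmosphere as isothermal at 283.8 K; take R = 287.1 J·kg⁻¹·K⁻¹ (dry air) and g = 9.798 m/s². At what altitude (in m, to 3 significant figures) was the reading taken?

Scale height: H = RT/g = 287.1 × 283.8 / 9.798 = 8315.9 m.
Invert the barometric formula: z = H ln(P₀/P).
P₀/P = 1010/440 = 2.2955; ln(2.2955) = 0.83095.
z = 8315.9 × 0.83095 = 6910.1 m.

z ≈ 6910 m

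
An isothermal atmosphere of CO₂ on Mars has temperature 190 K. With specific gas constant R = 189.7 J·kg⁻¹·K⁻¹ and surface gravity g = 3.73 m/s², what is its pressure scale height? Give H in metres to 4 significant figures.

H ≈ 9663 m

The scale height of an isothermal atmosphere is H = RT/g.
H = 189.7 × 190 / 3.73 = 36043/3.73 = 9663.0 m.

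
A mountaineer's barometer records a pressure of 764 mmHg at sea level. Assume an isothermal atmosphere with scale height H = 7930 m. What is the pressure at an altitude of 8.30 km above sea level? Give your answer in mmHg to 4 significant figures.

P ≈ 268.2 mmHg

Barometric formula: P = P₀ exp(−z/H).
z/H = 8300.0/7930.0 = 1.0467; exp(−1.0467) = 0.35109.
P = 764 × 0.35109 = 268.23 mmHg.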